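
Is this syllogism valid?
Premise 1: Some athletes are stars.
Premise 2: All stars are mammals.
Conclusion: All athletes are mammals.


Premise 1: Some athletes are stars.
Premise 2: All stars are mammals.
Conclusion: All athletes are mammals.
Fallacy: illicit minor. The minor term (athletes) is distributed in the conclusion ('All athletes ...') but undistributed in its premise ('Some athletes are stars' doesn't cover all athletes).
Only 'Some athletes are mammals' follows, not 'All'.

Invalid


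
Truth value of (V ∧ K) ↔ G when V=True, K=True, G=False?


V = True, K = True, G = False
Expression: (V ∧ K) ↔ G
Step 1: V ∧ K = True AND True = True
Step 2: (True) ↔ G = (True iff False) = False

False


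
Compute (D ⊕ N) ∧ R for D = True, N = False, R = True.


D = True, N = False, R = True
Step 1: D ⊕ N = True XOR False = True
Step 2: True ∧ R = True AND True = True
XOR true when exactly one of D,N is true; then AND with R.

True


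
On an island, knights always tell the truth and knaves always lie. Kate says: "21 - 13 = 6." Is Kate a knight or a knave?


Statement: "21 - 13 = 6."
Actual: 21 - 13 = 8
Claimed: 6
Statement is FALSE → Kate lies → Knave

Knave


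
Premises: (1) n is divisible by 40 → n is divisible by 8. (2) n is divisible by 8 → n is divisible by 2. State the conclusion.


Hypothetical syllogism: P → Q, Q → R ⊢ P → R
Premise 1: n is divisible by 40 → n is divisible by 8
Premise 2: n is divisible by 8 → n is divisible by 2
Chain the implications: the middle term (n is divisible by 8) links the two.
Conclusion: If n is divisible by 40, then n is divisible by 2.

If n is divisible by 40, then n is divisible by 2.


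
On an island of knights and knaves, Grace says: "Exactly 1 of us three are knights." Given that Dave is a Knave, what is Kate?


Grace claims exactly 1 knights among Grace, Dave, Kate.
Given: Dave is a Knave.

Case 1: Grace is a Knight (tells truth)
  Then exactly 1 of the three are knights.
  Counting Grace, Dave: 1 knight(s) so far. Need 0 more → Kate = Knave.
Case 2: Grace is a Knave (lies)
  Then the count is NOT 1.
  If Kate = Knight, count = 1 = 1 → claim would be true, contradicts lie.
  If Kate = Knave, count = 0 ≠ 1 → lie confirmed ✓

Kate is a Knave.

Knave


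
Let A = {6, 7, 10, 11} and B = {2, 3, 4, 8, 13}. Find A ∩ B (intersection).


A = {6, 7, 10, 11}
B = {2, 3, 4, 8, 13}
Operation: intersection
Elements in both: none

∅


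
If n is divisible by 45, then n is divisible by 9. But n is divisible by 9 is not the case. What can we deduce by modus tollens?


Modus tollens: P → Q, ¬Q ⊢ ¬P
P: n is divisible by 45
Q: n is divisible by 9
We have P → Q and Q is false.
By modus tollens, P must be false.

It is not the case that n is divisible by 45


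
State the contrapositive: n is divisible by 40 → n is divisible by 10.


Original: If n is divisible by 40, then n is divisible by 10
Contrapositive: If ¬Q, then ¬P
Negate Q: not (n is divisible by 10)
Negate P: not (n is divisible by 40)

If not (n is divisible by 10), then not (n is divisible by 40).


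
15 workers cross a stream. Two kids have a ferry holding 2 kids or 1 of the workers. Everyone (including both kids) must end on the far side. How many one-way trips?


Per crossing of one of the workers: kids→, one←, one of the workers→, one← = 4 trips
15 × 4 = 60, + 1 final kids→ = 61
Minimum trips = 61

61


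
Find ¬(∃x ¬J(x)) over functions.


Original: ∃x ¬J(x)
Rule: ¬∀→∃, ¬∃→∀, negate predicate.
Negation: ∀x J(x)

∀x J(x)


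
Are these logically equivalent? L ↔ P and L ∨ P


Expression 1: L ↔ P
Expression 2: L ∨ P
Truth table (L P | Expr1 Expr2):
  T T |   T     T
  T F |   F     T   ← differ
  F T |   F     T   ← differ
  F F |   T     F   ← differ
Counterexample: L=T, P=F gives Expr1 = F but Expr2 = T, so the expressions are NOT logically equivalent.

No


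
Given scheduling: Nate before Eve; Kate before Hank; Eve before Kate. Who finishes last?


Constraints: Nate before Eve; Kate before Hank; Eve before Kate
The last task can have nothing scheduled after it, so it must never appear on the left of a 'before'.
Tasks appearing before some other task: Nate, Kate, Eve.
The only task not in that list is Hank → it is last.

Hank


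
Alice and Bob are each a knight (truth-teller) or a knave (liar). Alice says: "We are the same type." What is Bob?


Alice says: "We are the same type."
Case 1: Alice is a Knight (truth-teller)
  Statement is true → they ARE the same → Bob is also a Knight
Case 2: Alice is a Knave (liar)
  Statement is false → they are NOT the same → Bob is a Knight
In both cases, Bob is a Knight.

Knight


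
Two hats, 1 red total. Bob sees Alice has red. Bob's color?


Total red = 1, Alice = red
Red accounted for: 1
Remaining for Bob: 0
Bob's hat is blue.

blue


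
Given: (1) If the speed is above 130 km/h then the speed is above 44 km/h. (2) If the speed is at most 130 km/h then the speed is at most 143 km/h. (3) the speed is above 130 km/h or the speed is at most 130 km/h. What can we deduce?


Constructive dilemma: (P → Q) ∧ (R → S), P ∨ R ⊢ Q ∨ S
Premise 1: the speed is above 130 km/h → the speed is above 44 km/h
Premise 2: the speed is at most 130 km/h → the speed is at most 143 km/h
Premise 3: the speed is above 130 km/h ∨ the speed is at most 130 km/h
Case 1: Assuming the speed is above 130 km/h, then by Premise 1, the speed is above 44 km/h.
Case 2: Assuming the speed is at most 130 km/h, then by Premise 2, the speed is at most 143 km/h.
Since one of the speed is above 130 km/h or the speed is at most 130 km/h must hold, we get the speed is above 44 km/h or the speed is at most 143 km/h.

The speed is above 44 km/h or the speed is at most 143 km/h.


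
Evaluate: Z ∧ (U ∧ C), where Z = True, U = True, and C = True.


Z = True, U = True, C = True
Step 1: U ∧ C = True AND True = True
Step 2: Z ∧ True = True AND True = True
AND is true only when ALL operands are true.

True


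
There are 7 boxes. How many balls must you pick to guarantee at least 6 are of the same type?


Pigeonhole: to guarantee k in one of n categories, need (k-1)×n + 1.
k = 6, n = 7
Minimum = (6-1) × 7 + 1 = 5 × 7 + 1

36


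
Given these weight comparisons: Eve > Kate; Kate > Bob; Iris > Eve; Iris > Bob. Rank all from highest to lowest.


Constraints: Eve > Kate; Kate > Bob; Iris > Eve; Iris > Bob
Method: at each step, the next-highest is the one remaining person who never appears on the smaller side of a constraint between remaining people.
  Step 1: remaining {Kate, Iris, Eve, Bob}; on the smaller side: {Kate, Eve, Bob} → Iris is next (Iris > Eve; Iris > Bob).
  Step 2: remaining {Kate, Eve, Bob}; on the smaller side: {Kate, Bob} → Eve is next (Eve > Kate).
  Step 3: remaining {Kate, Bob}; on the smaller side: {Bob} → Kate is next (Kate > Bob).
  Step 4: only Bob remains → lowest.
Final ranking (highest to lowest):

Iris > Eve > Kate > Bob


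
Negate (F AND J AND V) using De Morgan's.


De Morgan's law: ¬(P ∧ Q ∧ R) ≡ ¬P ∨ ¬Q ∨ ¬R
¬(F ∧ J ∧ V) = ¬F ∨ ¬J ∨ ¬V

¬F ∨ ¬J ∨ ¬V


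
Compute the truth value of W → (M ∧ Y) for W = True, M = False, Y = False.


W = True, M = False, Y = False
Step 1: M ∧ Y = False AND False = False
Step 2: W → (False): false only when W=True and consequent=False.
Result: False

False


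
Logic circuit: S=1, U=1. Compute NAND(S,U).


S AND U = 1
NOT(1) = 0

0


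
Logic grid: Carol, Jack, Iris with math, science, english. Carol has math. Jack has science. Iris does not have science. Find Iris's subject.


From clues:
  Jack → science
  Carol → math
By elimination, Iris gets the remaining.

english


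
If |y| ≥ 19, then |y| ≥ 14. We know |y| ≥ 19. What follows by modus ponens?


Modus ponens: P → Q, P ⊢ Q
P: |y| ≥ 19
Q: |y| ≥ 14
We have P → Q and P is true.
By modus ponens, Q must be true.

|y| ≥ 14


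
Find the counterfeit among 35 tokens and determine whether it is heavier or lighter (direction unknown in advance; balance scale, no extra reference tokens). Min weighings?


Let n = 35. 70 possibilities (n tokens × lighter/heavier); each weighing has 3 outcomes.
Bound for k weighings: say the first weighing puts j tokens on each pan. If it tips, the 2j weighed tokens remain suspects (each with a known direction) and k-1 weighings give 3^(k-1) outcomes; 3^(k-1) is odd, so 2j ≤ 3^(k-1) - 1. If it balances, the n - 2j unweighed tokens remain with direction unknown: 2(n - 2j) ≤ 3^(k-1) - 1 by the same parity argument. Adding, n ≤ (3^(k-1) - 1) + (3^(k-1) - 1)/2 = (3^k - 3)/2, and the classical three-group strategy achieves this (3 tokens in 2 weighings, 12 in 3, 39 in 4, 120 in 5).
So we need the smallest k with (3^k - 3)/2 ≥ 35.
k = 3: (3^3 - 3)/2 = 12 < 35 ✗
k = 4: (3^4 - 3)/2 = 39 ≥ 35 ✓

4


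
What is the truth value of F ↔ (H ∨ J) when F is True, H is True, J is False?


F = True, H = True, J = False
Step 1: H ∨ J = True OR False = True
Step 2: F ↔ (True): true when both sides have same truth value.
Result: True ↔ True = True

True


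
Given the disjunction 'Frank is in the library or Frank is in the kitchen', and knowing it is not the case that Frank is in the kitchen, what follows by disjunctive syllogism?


Disjunctive syllogism: P ∨ Q, ¬P ⊢ Q
Disjunction: Frank is in the library ∨ Frank is in the kitchen
We know it is not the case that Frank is in the kitchen.
By disjunctive syllogism, the other disjunct must be true.

Frank is in the library


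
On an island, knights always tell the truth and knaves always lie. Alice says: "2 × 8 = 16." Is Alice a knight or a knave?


Statement: "2 × 8 = 16."
Actual: 2 × 8 = 16
Claimed: 16
Statement is TRUE → Alice tells the truth → Knight

Knight


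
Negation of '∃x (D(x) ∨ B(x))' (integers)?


Original: ∃x (D(x) ∨ B(x))
Rule: ¬∀→∃, ¬∃→∀, negate predicate.
Negation: ∀x (¬D(x) ∧ ¬B(x))

∀x (¬D(x) ∧ ¬B(x))


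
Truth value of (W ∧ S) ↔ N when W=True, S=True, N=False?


W = True, S = True, N = False
Expression: (W ∧ S) ↔ N
Step 1: W ∧ S = True AND True = True
Step 2: (True) ↔ N = (True iff False) = False

False


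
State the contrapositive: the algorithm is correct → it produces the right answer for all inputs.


Original: If the algorithm is correct, then it produces the right answer for all inputs
Contrapositive: If ¬Q, then ¬P
Negate Q: not (it produces the right answer for all inputs)
Negate P: not (the algorithm is correct)

If not (it produces the right answer for all inputs), then not (the algorithm is correct).


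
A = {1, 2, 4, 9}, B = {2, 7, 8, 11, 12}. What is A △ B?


A = {1, 2, 4, 9}
B = {2, 7, 8, 11, 12}
Operation: symmetric difference
In A only: [1, 4, 9], in B only: [7, 8, 11, 12]

{1, 4, 7, 8, 9, 11, 12}


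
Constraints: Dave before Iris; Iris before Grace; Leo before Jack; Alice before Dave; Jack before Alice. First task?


Constraints: Dave before Iris; Iris before Grace; Leo before Jack; Alice before Dave; Jack before Alice
The first task can have nothing scheduled before it, so it must never appear on the right of a 'before'.
Tasks appearing after some 'before': Iris, Grace, Jack, Dave, Alice.
The only task not in that list is Leo → it is first.

Leo


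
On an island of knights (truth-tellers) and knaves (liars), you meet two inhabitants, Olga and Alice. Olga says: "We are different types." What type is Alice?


Olga says: "We are different types."
Case 1: Olga is a Knight (truth-teller)
  Statement is true → they ARE different → Alice is a Knave
Case 2: Olga is a Knave (liar)
  Statement is false → they are NOT different → Alice is a Knave
In both cases, Alice is a Knave.

Knave


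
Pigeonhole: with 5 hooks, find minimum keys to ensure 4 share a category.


Pigeonhole: to guarantee k in one of n categories, need (k-1)×n + 1.
k = 4, n = 5
Minimum = (4-1) × 5 + 1 = 3 × 5 + 1

16


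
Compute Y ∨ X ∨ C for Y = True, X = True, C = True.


Y = True, X = True, C = True
Step 1: Y ∨ X = True OR True = True
Step 2: True ∨ C = True OR True = True
OR is true when at least one operand is true.

True


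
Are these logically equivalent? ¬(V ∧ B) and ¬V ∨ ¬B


Expression 1: ¬(V ∧ B)
Expression 2: ¬V ∨ ¬B
Truth table (V B | Expr1 Expr2):
  T T |   F     F
  T F |   T     T
  F T |   T     T
  F F |   T     T
All 4 rows agree, so the expressions are logically equivalent.

Yes


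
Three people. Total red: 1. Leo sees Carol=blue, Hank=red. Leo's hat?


Total red = 1, seen red = 1
Own red = 1 - 1 = 0
Leo's hat is blue.

blue


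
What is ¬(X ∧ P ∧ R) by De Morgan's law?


De Morgan's law: ¬(P ∧ Q ∧ R) ≡ ¬P ∨ ¬Q ∨ ¬R
¬(X ∧ P ∧ R) = ¬X ∨ ¬P ∨ ¬R

¬X ∨ ¬P ∨ ¬R


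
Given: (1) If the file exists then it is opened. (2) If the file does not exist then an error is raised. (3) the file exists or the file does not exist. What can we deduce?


Constructive dilemma: (P → Q) ∧ (R → S), P ∨ R ⊢ Q ∨ S
Premise 1: the file exists → it is opened
Premise 2: the file does not exist → an error is raised
Premise 3: the file exists ∨ the file does not exist
Case 1: Assuming the file exists, then by Premise 1, it is opened.
Case 2: Assuming the file does not exist, then by Premise 2, an error is raised.
Since one of the file exists or the file does not exist must hold, we get it is opened or an error is raised.

It is opened or an error is raised.


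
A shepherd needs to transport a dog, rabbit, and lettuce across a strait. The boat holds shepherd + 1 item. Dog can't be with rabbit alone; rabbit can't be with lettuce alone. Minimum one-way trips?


1. shepherd+rabbit → 2. shepherd ← 3. shepherd+dog → 4. shepherd+rabbit ← 5. shepherd+lettuce → 6. shepherd ← 7. shepherd+rabbit →
Minimum trips = 7

7


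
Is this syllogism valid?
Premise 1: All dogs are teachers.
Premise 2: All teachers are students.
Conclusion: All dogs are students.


Premise 1: All dogs are teachers.
Premise 2: All teachers are students.
Conclusion: All dogs are students.
Barbara syllogism (AAA-1): All A are B, All B are C → All A are C.
Middle term (teachers) distributed in premise 2.

Valid


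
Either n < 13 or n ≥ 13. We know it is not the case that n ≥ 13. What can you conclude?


Disjunctive syllogism: P ∨ Q, ¬P ⊢ Q
Disjunction: n < 13 ∨ n ≥ 13
We know it is not the case that n ≥ 13.
By disjunctive syllogism, the other disjunct must be true.

n < 13


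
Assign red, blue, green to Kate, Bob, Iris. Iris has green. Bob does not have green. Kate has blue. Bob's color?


From clues:
  Iris → green
  Kate → blue
By elimination, Bob gets the remaining.

red


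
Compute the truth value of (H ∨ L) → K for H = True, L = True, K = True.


H = True, L = True, K = True
Step 1: H ∨ L = True OR True = True
Step 2: (True) → K: false only when antecedent=True and K=False.
Result: True

True


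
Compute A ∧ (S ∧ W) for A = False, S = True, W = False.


A = False, S = True, W = False
Step 1: S ∧ W = True AND False = False
Step 2: A ∧ False = False AND False = False
AND is true only when ALL operands are true.

False


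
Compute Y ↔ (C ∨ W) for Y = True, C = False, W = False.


Y = True, C = False, W = False
Step 1: C ∨ W = False OR False = False
Step 2: Y ↔ (False): true when both sides have same truth value.
Result: True ↔ False = False

False


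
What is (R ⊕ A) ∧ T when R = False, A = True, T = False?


R = False, A = True, T = False
Step 1: R ⊕ A = False XOR True = True
Step 2: True ∧ T = True AND False = False
XOR true when exactly one of R,A is true; then AND with T.

False


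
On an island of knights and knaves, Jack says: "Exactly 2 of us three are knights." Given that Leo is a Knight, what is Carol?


Jack claims exactly 2 knights among Jack, Leo, Carol.
Given: Leo is a Knight.

Case 1: Jack is a Knight (tells truth)
  Then exactly 2 of the three are knights.
  Counting Jack, Leo: 2 knight(s) so far. Need 0 more → Carol = Knave.
Case 2: Jack is a Knave (lies)
  Then the count is NOT 2.
  If Carol = Knight, count = 2 = 2 → claim would be true, contradicts lie.
  If Carol = Knave, count = 1 ≠ 2 → lie confirmed ✓

Carol is a Knave.

Knave


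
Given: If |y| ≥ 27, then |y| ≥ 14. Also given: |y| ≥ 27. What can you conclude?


Modus ponens: P → Q, P ⊢ Q
P: |y| ≥ 27
Q: |y| ≥ 14
We have P → Q and P is true.
By modus ponens, Q must be true.

|y| ≥ 14


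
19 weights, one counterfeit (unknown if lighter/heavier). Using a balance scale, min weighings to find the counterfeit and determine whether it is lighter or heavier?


Let n = 19. 38 possibilities (n weights × lighter/heavier); each weighing has 3 outcomes.
Bound for k weighings: say the first weighing puts j weights on each pan. If it tips, the 2j weighed weights remain suspects (each with a known direction) and k-1 weighings give 3^(k-1) outcomes; 3^(k-1) is odd, so 2j ≤ 3^(k-1) - 1. If it balances, the n - 2j unweighed weights remain with direction unknown: 2(n - 2j) ≤ 3^(k-1) - 1 by the same parity argument. Adding, n ≤ (3^(k-1) - 1) + (3^(k-1) - 1)/2 = (3^k - 3)/2, and the classical three-group strategy achieves this (3 weights in 2 weighings, 12 in 3, 39 in 4, 120 in 5).
So we need the smallest k with (3^k - 3)/2 ≥ 19.
k = 3: (3^3 - 3)/2 = 12 < 19 ✗
k = 4: (3^4 - 3)/2 = 39 ≥ 19 ✓

4


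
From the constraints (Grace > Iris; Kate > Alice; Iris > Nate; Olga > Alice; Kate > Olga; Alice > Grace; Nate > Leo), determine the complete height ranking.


Constraints: Grace > Iris; Kate > Alice; Iris > Nate; Olga > Alice; Kate > Olga; Alice > Grace; Nate > Leo
Method: at each step, the next-highest is the one remaining person who never appears on the smaller side of a constraint between remaining people.
  Step 1: remaining {Iris, Alice, Grace, Leo, Nate, Kate, Olga}; on the smaller side: {Iris, Alice, Grace, Leo, Nate, Olga} → Kate is next (Kate > Alice; Kate > Olga).
  Step 2: remaining {Iris, Alice, Grace, Leo, Nate, Olga}; on the smaller side: {Iris, Alice, Grace, Leo, Nate} → Olga is next (Olga > Alice).
  Step 3: remaining {Iris, Alice, Grace, Leo, Nate}; on the smaller side: {Iris, Grace, Leo, Nate} → Alice is next (Alice > Grace).
  Step 4: remaining {Iris, Grace, Leo, Nate}; on the smaller side: {Iris, Leo, Nate} → Grace is next (Grace > Iris).
  Step 5: remaining {Iris, Leo, Nate}; on the smaller side: {Leo, Nate} → Iris is next (Iris > Nate).
  Step 6: remaining {Leo, Nate}; on the smaller side: {Leo} → Nate is next (Nate > Leo).
  Step 7: only Leo remains → lowest.
Final ranking (highest to lowest):

Kate > Olga > Alice > Grace > Iris > Nate > Leo


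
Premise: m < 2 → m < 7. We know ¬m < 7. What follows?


Modus tollens: P → Q, ¬Q ⊢ ¬P
P: m < 2
Q: m < 7
We have P → Q and Q is false.
By modus tollens, P must be false.

It is not the case that m < 2


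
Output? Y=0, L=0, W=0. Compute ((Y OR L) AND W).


Y OR L = 0|0 = 0
0 AND 0 = 0

0


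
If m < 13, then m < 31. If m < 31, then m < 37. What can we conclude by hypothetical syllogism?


Hypothetical syllogism: P → Q, Q → R ⊢ P → R
Premise 1: m < 13 → m < 31
Premise 2: m < 31 → m < 37
Chain the implications: the middle term (m < 31) links the two.
Conclusion: If m < 13, then m < 37.

If m < 13, then m < 37.


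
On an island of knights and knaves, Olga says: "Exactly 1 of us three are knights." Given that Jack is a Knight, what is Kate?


Olga claims exactly 1 knights among Olga, Jack, Kate.
Given: Jack is a Knight.

Case 1: Olga is a Knight (tells truth)
  Then exactly 1 of the three are knights.
  Counting Olga, Jack: 2 knight(s) so far. Need -1 more → impossible.
Case 2: Olga is a Knave (lies)
  Then the count is NOT 1.
  If Kate = Knave, count = 1 = 1 → claim would be true, contradicts lie.
  If Kate = Knight, count = 2 ≠ 1 → lie confirmed ✓

Kate is a Knight.

Knight


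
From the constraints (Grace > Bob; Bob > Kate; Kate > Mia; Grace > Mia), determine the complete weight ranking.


Constraints: Grace > Bob; Bob > Kate; Kate > Mia; Grace > Mia
Method: at each step, the next-highest is the one remaining person who never appears on the smaller side of a constraint between remaining people.
  Step 1: remaining {Grace, Kate, Mia, Bob}; on the smaller side: {Kate, Mia, Bob} → Grace is next (Grace > Bob; Grace > Mia).
  Step 2: remaining {Kate, Mia, Bob}; on the smaller side: {Kate, Mia} → Bob is next (Bob > Kate).
  Step 3: remaining {Kate, Mia}; on the smaller side: {Mia} → Kate is next (Kate > Mia).
  Step 4: only Mia remains → lowest.
Final ranking (highest to lowest):

Grace > Bob > Kate > Mia


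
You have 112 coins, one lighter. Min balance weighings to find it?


Each weighing has 3 outcomes (left heavy / balance / right heavy), so k weighings distinguish at most 3^k cases; splitting into three near-equal groups achieves this.
Need 3^k ≥ 112: 3^4 = 81 < 112 ≤ 3^5 = 243
k = ⌈log₃(112)⌉ = 5

5


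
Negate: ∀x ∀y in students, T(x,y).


Original: ∀x ∀y T(x,y)
Rule: ¬∀→∃, ¬∃→∀, negate predicate.
Negation: ∃x ∃y ¬T(x,y)

∃x ∃y ¬T(x,y)


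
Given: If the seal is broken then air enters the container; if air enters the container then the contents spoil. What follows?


Hypothetical syllogism: P → Q, Q → R ⊢ P → R
Premise 1: the seal is broken → air enters the container
Premise 2: air enters the container → the contents spoil
Chain the implications: the middle term (air enters the container) links the two.
Conclusion: If the seal is broken, then the contents spoil.

If the seal is broken, then the contents spoil.


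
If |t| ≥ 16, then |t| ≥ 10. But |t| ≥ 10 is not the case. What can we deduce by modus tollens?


Modus tollens: P → Q, ¬Q ⊢ ¬P
P: |t| ≥ 16
Q: |t| ≥ 10
We have P → Q and Q is false.
By modus tollens, P must be false.

It is not the case that |t| ≥ 16


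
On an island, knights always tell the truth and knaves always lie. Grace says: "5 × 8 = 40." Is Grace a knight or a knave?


Statement: "5 × 8 = 40."
Actual: 5 × 8 = 40
Claimed: 40
Statement is TRUE → Grace tells the truth → Knight

Knight


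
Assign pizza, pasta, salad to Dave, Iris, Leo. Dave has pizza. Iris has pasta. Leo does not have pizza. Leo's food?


From clues:
  Dave → pizza
  Iris → pasta
By elimination, Leo gets the remaining.

salad


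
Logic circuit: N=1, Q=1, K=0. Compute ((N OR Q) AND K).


N OR Q = 1|1 = 1
1 AND 0 = 0

0


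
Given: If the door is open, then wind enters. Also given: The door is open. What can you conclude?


Modus ponens: P → Q, P ⊢ Q
P: the door is open
Q: wind enters
We have P → Q and P is true.
By modus ponens, Q must be true.

Wind enters


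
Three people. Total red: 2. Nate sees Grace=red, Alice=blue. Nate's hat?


Total red = 2, seen red = 1
Own red = 2 - 1 = 1
Nate's hat is red.

red


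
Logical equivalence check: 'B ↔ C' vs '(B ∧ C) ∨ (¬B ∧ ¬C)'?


Expression 1: B ↔ C
Expression 2: (B ∧ C) ∨ (¬B ∧ ¬C)
Truth table (B C | Expr1 Expr2):
  T T |   T     T
  T F |   F     F
  F T |   F     F
  F F |   T     T
All 4 rows agree, so the expressions are logically equivalent.

Yes


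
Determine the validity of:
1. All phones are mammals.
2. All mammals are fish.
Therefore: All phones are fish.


Premise 1: All phones are mammals.
Premise 2: All mammals are fish.
Conclusion: All phones are fish.
Barbara syllogism (AAA-1): All A are B, All B are C → All A are C.
Middle term (mammals) distributed in premise 2.

Valid


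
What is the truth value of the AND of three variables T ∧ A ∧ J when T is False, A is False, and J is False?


T = False, A = False, J = False
Step 1: T ∧ A = False AND False = False
Step 2: (False) ∧ J = (False) AND False = False
AND is true only when ALL operands are true.

False


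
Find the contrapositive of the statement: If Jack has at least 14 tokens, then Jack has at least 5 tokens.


Original: If Jack has at least 14 tokens, then Jack has at least 5 tokens
Contrapositive: If ¬Q, then ¬P
Negate Q: not (Jack has at least 5 tokens)
Negate P: not (Jack has at least 14 tokens)

If not (Jack has at least 5 tokens), then not (Jack has at least 14 tokens).


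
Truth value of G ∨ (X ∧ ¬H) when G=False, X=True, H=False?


G = False, X = True, H = False
Expression: G ∨ (X ∧ ¬H)
Step 1: ¬H = NOT False = True
Step 2: X ∧ ¬H = True AND True = True
Step 3: G ∨ (True) = False OR True = True

True


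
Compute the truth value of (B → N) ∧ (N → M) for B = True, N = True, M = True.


B = True, N = True, M = True
Step 1: B → N is false only when B=True and N=False. Result: True
Step 2: N → M is false only when N=True and M=False. Result: True
Step 3: True ∧ True = True

True


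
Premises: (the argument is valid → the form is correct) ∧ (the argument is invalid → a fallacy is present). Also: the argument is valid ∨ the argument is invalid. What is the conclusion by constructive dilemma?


Constructive dilemma: (P → Q) ∧ (R → S), P ∨ R ⊢ Q ∨ S
Premise 1: the argument is valid → the form is correct
Premise 2: the argument is invalid → a fallacy is present
Premise 3: the argument is valid ∨ the argument is invalid
Case 1: Assuming the argument is valid, then by Premise 1, the form is correct.
Case 2: Assuming the argument is invalid, then by Premise 2, a fallacy is present.
Since one of the argument is valid or the argument is invalid must hold, we get the form is correct or a fallacy is present.

The form is correct or a fallacy is present.


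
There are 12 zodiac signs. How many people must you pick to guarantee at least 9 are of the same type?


Pigeonhole: to guarantee k in one of n categories, need (k-1)×n + 1.
k = 9, n = 12
Minimum = (9-1) × 12 + 1 = 8 × 12 + 1

97


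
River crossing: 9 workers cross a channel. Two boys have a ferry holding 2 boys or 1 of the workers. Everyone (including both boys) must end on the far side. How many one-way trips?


Per crossing of one of the workers: boys→, one←, one of the workers→, one← = 4 trips
9 × 4 = 36, + 1 final boys→ = 37
Minimum trips = 37

37


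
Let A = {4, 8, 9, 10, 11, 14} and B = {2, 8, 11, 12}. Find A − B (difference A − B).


A = {4, 8, 9, 10, 11, 14}
B = {2, 8, 11, 12}
Operation: difference A − B
In A but not B: 4, 9, 10, 14

{4, 9, 10, 14}


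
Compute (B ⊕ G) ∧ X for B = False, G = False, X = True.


B = False, G = False, X = True
Step 1: B ⊕ G = False XOR False = False
Step 2: False ∧ X = False AND True = False
XOR true when exactly one of B,G is true; then AND with X.

False


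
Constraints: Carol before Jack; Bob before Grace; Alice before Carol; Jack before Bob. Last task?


Constraints: Carol before Jack; Bob before Grace; Alice before Carol; Jack before Bob
The last task can have nothing scheduled after it, so it must never appear on the left of a 'before'.
Tasks appearing before some other task: Carol, Bob, Alice, Jack.
The only task not in that list is Grace → it is last.

Grace


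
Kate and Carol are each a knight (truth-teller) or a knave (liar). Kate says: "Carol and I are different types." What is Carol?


Kate says: "Carol and I are different types."
Case 1: Kate is a Knight (truth-teller)
  Statement is true → they ARE different → Carol is a Knave
Case 2: Kate is a Knave (liar)
  Statement is false → they are NOT different → Carol is a Knave
In both cases, Carol is a Knave.

Knave


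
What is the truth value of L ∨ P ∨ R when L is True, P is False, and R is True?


L = True, P = False, R = True
Step 1: L ∨ P = True OR False = True
Step 2: True ∨ R = True OR True = True
OR is true when at least one operand is true.

True


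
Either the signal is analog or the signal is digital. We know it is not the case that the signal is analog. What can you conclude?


Disjunctive syllogism: P ∨ Q, ¬P ⊢ Q
Disjunction: the signal is analog ∨ the signal is digital
We know it is not the case that the signal is analog.
By disjunctive syllogism, the other disjunct must be true.

The signal is digital


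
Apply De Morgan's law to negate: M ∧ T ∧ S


De Morgan's law: ¬(P ∧ Q ∧ R) ≡ ¬P ∨ ¬Q ∨ ¬R
¬(M ∧ T ∧ S) = ¬M ∨ ¬T ∨ ¬S

¬M ∨ ¬T ∨ ¬S


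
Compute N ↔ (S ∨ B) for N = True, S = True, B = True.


N = True, S = True, B = True
Step 1: S ∨ B = True OR True = True
Step 2: N ↔ (True): true when both sides have same truth value.
Result: True ↔ True = True

True


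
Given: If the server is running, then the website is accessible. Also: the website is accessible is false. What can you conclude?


Modus tollens: P → Q, ¬Q ⊢ ¬P
P: the server is running
Q: the website is accessible
We have P → Q and Q is false.
By modus tollens, P must be false.

It is not the case that the server is running


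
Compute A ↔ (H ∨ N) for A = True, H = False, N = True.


A = True, H = False, N = True
Step 1: H ∨ N = False OR True = True
Step 2: A ↔ (True): true when both sides have same truth value.
Result: True ↔ True = True

True


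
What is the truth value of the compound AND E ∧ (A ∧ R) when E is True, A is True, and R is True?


E = True, A = True, R = True
Step 1: A ∧ R = True AND True = True
Step 2: E ∧ True = True AND True = True
AND is true only when ALL operands are true.

True


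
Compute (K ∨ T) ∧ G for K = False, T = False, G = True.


K = False, T = False, G = True
Step 1: K ∨ T = False OR False = False
Step 2: False ∧ G = False AND True = False
OR is true when at least one operand is true; AND requires both.

False


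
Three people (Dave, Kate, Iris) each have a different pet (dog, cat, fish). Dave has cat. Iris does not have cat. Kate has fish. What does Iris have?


From clues:
  Kate → fish
  Dave → cat
By elimination, Iris gets the remaining.

dog


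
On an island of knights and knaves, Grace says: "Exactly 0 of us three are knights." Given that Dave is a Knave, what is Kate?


Grace claims exactly 0 knights among Grace, Dave, Kate.
Given: Dave is a Knave.

Case 1: Grace is a Knight (tells truth)
  Then exactly 0 of the three are knights.
  Counting Grace, Dave: 1 knight(s) so far. Need -1 more → impossible.
Case 2: Grace is a Knave (lies)
  Then the count is NOT 0.
  If Kate = Knave, count = 0 = 0 → claim would be true, contradicts lie.
  If Kate = Knight, count = 1 ≠ 0 → lie confirmed ✓

Kate is a Knight.

Knight


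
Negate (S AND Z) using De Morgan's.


De Morgan's law: ¬(P ∧ Q) ≡ ¬P ∨ ¬Q
¬(S ∧ Z) = ¬S ∨ ¬Z

¬S ∨ ¬Z


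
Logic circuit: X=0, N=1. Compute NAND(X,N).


X AND N = 0
NOT(0) = 1

1


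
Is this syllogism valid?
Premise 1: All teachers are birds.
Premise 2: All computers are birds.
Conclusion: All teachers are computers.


Premise 1: All teachers are birds.
Premise 2: All computers are birds.
Conclusion: All teachers are computers.
Fallacy: undistributed middle. birds is predicate in both.
Counterexample: teachers and computers could be disjoint subsets of birds.

Invalid


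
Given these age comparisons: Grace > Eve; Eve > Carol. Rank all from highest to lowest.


Constraints: Grace > Eve; Eve > Carol
Method: at each step, the next-highest is the one remaining person who never appears on the smaller side of a constraint between remaining people.
  Step 1: remaining {Grace, Carol, Eve}; on the smaller side: {Carol, Eve} → Grace is next (Grace > Eve).
  Step 2: remaining {Carol, Eve}; on the smaller side: {Carol} → Eve is next (Eve > Carol).
  Step 3: only Carol remains → lowest.
Final ranking (highest to lowest):

Grace > Eve > Carol


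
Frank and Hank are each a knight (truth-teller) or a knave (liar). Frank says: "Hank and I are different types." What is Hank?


Frank says: "Hank and I are different types."
Case 1: Frank is a Knight (truth-teller)
  Statement is true → they ARE different → Hank is a Knave
Case 2: Frank is a Knave (liar)
  Statement is false → they are NOT different → Hank is a Knave
In both cases, Hank is a Knave.

Knave


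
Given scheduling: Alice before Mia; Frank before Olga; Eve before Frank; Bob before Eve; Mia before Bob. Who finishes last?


Constraints: Alice before Mia; Frank before Olga; Eve before Frank; Bob before Eve; Mia before Bob
The last task can have nothing scheduled after it, so it must never appear on the left of a 'before'.
Tasks appearing before some other task: Alice, Frank, Eve, Bob, Mia.
The only task not in that list is Olga → it is last.

Olga


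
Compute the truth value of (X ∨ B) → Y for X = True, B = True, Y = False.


X = True, B = True, Y = False
Step 1: X ∨ B = True OR True = True
Step 2: (True) → Y: false only when antecedent=True and Y=False.
Result: False

False


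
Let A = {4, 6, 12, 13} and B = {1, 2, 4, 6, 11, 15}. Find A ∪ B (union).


A = {4, 6, 12, 13}
B = {1, 2, 4, 6, 11, 15}
Operation: union
All elements combined: 1, 2, 4, 6, 11, 12, 13, 15

{1, 2, 4, 6, 11, 12, 13, 15}


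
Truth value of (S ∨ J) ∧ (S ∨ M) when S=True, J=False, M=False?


S = True, J = False, M = False
Expression: (S ∨ J) ∧ (S ∨ M)
Step 1: S ∨ J = True OR False = True
Step 2: S ∨ M = True OR False = True
Step 3: (True) ∧ (True) = True AND True = True

True


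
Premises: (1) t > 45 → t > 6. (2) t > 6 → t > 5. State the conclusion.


Hypothetical syllogism: P → Q, Q → R ⊢ P → R
Premise 1: t > 45 → t > 6
Premise 2: t > 6 → t > 5
Chain the implications: the middle term (t > 6) links the two.
Conclusion: If t > 45, then t > 5.

If t > 45, then t > 5.


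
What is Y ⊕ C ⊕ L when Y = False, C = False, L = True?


Y = False, C = False, L = True
Step 1: Y ⊕ C = False XOR False = False
Step 2: False ⊕ L = False XOR True = True
XOR is true when an odd number of operands are true.

True


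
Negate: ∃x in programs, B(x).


Original: ∃x B(x)
Rule: ¬∀→∃, ¬∃→∀, negate predicate.
Negation: ∀x ¬B(x)

∀x ¬B(x)


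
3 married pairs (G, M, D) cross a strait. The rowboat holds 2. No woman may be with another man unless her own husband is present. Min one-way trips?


Label couples G, M, D (H = husband, W = wife).
Counting alone: 6 people, the rowboat carries 2 and someone must bring it back, so each round trip nets at most +1 on the far side until the last crossing → at least 9 trips. The jealousy constraint makes 9 impossible; the shortest valid schedule has 11:
1. WG+WM →  (far: WG,WM; near: HG,HM,HD,WD)
2. WG ←       (far: WM; near: HG,HM,HD,WG,WD)
3. WG+WD →  (far: WG,WM,WD; near: HG,HM,HD)
4. WG ←       (far: WM,WD; near: HG,HM,HD,WG)
5. HM+HD →  (far: HM,WM,HD,WD; near: HG,WG)
6. HM+WM ←  (far: HD,WD; near: HG,WG,HM,WM)
7. HG+HM →  (far: HG,HM,HD,WD; near: WG,WM)
8. WD ←       (far: HG,HM,HD; near: WG,WM,WD)
9. WG+WM →  (far: HG,WG,HM,WM,HD; near: WD)
10. HD ←      (far: HG,WG,HM,WM; near: HD,WD)
11. HD+WD → (far: all six; near: empty)
In every state each wife is either with her husband or with no other man.
Minimum trips = 11

11


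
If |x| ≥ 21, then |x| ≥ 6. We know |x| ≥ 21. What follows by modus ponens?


Modus ponens: P → Q, P ⊢ Q
P: |x| ≥ 21
Q: |x| ≥ 6
We have P → Q and P is true.
By modus ponens, Q must be true.

|x| ≥ 6


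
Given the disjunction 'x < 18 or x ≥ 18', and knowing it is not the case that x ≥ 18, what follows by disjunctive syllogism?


Disjunctive syllogism: P ∨ Q, ¬P ⊢ Q
Disjunction: x < 18 ∨ x ≥ 18
We know it is not the case that x ≥ 18.
By disjunctive syllogism, the other disjunct must be true.

x < 18


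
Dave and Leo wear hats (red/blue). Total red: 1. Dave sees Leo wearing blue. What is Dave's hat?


Total red = 1, Leo = blue
Red accounted for: 0
Remaining for Dave: 1
Dave's hat is red.

red


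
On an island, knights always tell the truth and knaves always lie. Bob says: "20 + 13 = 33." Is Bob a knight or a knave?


Statement: "20 + 13 = 33."
Actual: 20 + 13 = 33
Claimed: 33
Statement is TRUE → Bob tells the truth → Knight

Knight


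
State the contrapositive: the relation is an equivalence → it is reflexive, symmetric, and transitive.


Original: If the relation is an equivalence, then it is reflexive, symmetric, and transitive
Contrapositive: If ¬Q, then ¬P
Negate Q: not (it is reflexive, symmetric, and transitive)
Negate P: not (the relation is an equivalence)

If not (it is reflexive, symmetric, and transitive), then not (the relation is an equivalence).


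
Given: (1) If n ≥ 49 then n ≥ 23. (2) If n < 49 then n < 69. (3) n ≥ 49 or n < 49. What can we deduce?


Constructive dilemma: (P → Q) ∧ (R → S), P ∨ R ⊢ Q ∨ S
Premise 1: n ≥ 49 → n ≥ 23
Premise 2: n < 49 → n < 69
Premise 3: n ≥ 49 ∨ n < 49
Case 1: Assuming n ≥ 49, then by Premise 1, n ≥ 23.
Case 2: Assuming n < 49, then by Premise 2, n < 69.
Since one of n ≥ 49 or n < 49 must hold, we get n ≥ 23 or n < 69.

n ≥ 23 or n < 69.


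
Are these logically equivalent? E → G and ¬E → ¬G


Expression 1: E → G
Expression 2: ¬E → ¬G
Truth table (E G | Expr1 Expr2):
  T T |   T     T
  T F |   F     T   ← differ
  F T |   T     F   ← differ
  F F |   T     T
Counterexample: E=T, G=F gives Expr1 = F but Expr2 = T, so the expressions are NOT logically equivalent.

No


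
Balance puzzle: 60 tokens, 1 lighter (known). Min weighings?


Each weighing has 3 outcomes (left heavy / balance / right heavy), so k weighings distinguish at most 3^k cases; splitting into three near-equal groups achieves this.
Need 3^k ≥ 60: 3^3 = 27 < 60 ≤ 3^4 = 81
k = ⌈log₃(60)⌉ = 4

4


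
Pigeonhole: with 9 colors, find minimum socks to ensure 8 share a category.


Pigeonhole: to guarantee k in one of n categories, need (k-1)×n + 1.
k = 8, n = 9
Minimum = (8-1) × 9 + 1 = 7 × 9 + 1

64


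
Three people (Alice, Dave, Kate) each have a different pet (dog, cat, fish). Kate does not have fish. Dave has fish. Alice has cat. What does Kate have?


From clues:
  Dave → fish
  Alice → cat
By elimination, Kate gets the remaining.

dog


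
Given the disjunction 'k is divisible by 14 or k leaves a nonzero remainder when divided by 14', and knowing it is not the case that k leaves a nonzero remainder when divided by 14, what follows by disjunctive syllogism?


Disjunctive syllogism: P ∨ Q, ¬P ⊢ Q
Disjunction: k is divisible by 14 ∨ k leaves a nonzero remainder when divided by 14
We know it is not the case that k leaves a nonzero remainder when divided by 14.
By disjunctive syllogism, the other disjunct must be true.

k is divisible by 14


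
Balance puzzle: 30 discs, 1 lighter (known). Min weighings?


Each weighing has 3 outcomes (left heavy / balance / right heavy), so k weighings distinguish at most 3^k cases; splitting into three near-equal groups achieves this.
Need 3^k ≥ 30: 3^3 = 27 < 30 ≤ 3^4 = 81
k = ⌈log₃(30)⌉ = 4

4


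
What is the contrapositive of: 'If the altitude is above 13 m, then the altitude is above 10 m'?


Original: If the altitude is above 13 m, then the altitude is above 10 m
Contrapositive: If ¬Q, then ¬P
Negate Q: not (the altitude is above 10 m)
Negate P: not (the altitude is above 13 m)

If not (the altitude is above 10 m), then not (the altitude is above 13 m).


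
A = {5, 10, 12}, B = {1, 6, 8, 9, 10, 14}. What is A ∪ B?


A = {5, 10, 12}
B = {1, 6, 8, 9, 10, 14}
Operation: union
All elements combined: 1, 5, 6, 8, 9, 10, 12, 14

{1, 5, 6, 8, 9, 10, 12, 14}
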